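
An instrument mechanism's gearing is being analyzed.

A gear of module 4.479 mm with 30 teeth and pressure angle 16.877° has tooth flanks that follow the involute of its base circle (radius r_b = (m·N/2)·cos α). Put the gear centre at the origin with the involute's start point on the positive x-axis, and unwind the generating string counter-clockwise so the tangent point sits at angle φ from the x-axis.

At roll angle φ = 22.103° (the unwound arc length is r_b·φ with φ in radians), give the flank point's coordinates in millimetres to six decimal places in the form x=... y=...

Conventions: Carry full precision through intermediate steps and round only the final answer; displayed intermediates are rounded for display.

x=68.898714 y=1.212105

class = single-mesh tooth geometry [base-circle involute, m = 4.479, 30T]
pitch radius r_p = m·N/2 = 4.479·30/2 = 67.185000
base radius r_b = r_p·cos α = 67.185000·cos 16.877° = 64.291356
roll angle φ = 22.103° = 0.38577012 rad
x = r_b·(cos φ + φ·sin φ) = 68.898714
y = r_b·(sin φ − φ·cos φ) = 1.212105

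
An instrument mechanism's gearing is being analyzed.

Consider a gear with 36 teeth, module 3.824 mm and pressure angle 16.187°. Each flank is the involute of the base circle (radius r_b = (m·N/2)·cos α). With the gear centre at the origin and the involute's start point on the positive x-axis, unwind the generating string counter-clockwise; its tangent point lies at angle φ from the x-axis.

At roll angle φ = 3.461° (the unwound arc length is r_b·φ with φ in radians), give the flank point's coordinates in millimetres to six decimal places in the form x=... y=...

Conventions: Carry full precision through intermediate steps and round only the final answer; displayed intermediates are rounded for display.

recognized (one wheel, involute flank): single-mesh tooth geometry, m = 3.824, N = 36
pitch radius r_p = m·N/2 = 3.824·36/2 = 68.832000
base radius r_b = r_p·cos α = 68.832000·cos 16.187° = 66.103290
roll angle φ = 3.461° = 0.06040585 rad
x = r_b·(cos φ + φ·sin φ) = 66.223781
y = r_b·(sin φ − φ·cos φ) = 0.004855

x=66.223781 y=0.004855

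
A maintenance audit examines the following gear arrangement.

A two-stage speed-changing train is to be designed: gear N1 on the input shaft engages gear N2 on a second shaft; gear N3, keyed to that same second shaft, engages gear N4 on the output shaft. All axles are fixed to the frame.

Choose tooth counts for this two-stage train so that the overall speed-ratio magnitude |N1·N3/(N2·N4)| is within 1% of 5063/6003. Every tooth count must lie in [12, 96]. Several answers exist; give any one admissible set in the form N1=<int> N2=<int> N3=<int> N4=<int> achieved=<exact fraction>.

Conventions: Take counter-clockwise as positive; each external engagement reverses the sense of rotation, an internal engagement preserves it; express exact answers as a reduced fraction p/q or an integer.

N1=61 N2=69 N3=83 N4=87 achieved=5063/6003

class = fixed-axis compound train [2-stage, 5063/6003 wanted]
target = 5063/6003 in lowest terms: an exact hit needs N1·N3 = k·5063 and N2·N4 = k·6003 for one integer k, every count in [12, 96]; additionally prefer no 1:1 stage (N1 ≠ N2, N3 ≠ N4)
k = 1: N1·N3 = 5063 = 61·83, N2·N4 = 6003 = 69·87
achieved = 61·83/(69·87) = 5063/6003; |achieved − target| = 0 ≤ 5063/600300 ✓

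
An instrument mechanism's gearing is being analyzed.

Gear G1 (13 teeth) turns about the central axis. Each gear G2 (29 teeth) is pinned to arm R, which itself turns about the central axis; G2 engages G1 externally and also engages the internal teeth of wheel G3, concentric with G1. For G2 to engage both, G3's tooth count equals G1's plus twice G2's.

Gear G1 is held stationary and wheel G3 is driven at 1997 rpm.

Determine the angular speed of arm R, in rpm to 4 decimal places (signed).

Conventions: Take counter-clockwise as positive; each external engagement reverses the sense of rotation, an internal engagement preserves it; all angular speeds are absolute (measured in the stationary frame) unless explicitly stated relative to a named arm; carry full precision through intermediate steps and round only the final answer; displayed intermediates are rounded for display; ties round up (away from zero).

+1687.9405 rpm

topology: planetary set — G1 13T / G2 29T / G3 71T, arm = carrier (Willis)
normalise by the input: solve with ω_ring = 1, then scale by 1997 rpm
ring teeth: 13 + 2·29 = 71
13(ω_sun−ω_arm) = −71(ω_ring−ω_arm),  ω_sun = 0, ω_ring = 1
13(0−ω_arm) = −71(1−ω_arm)  ⇒  84·ω_arm = 71  ⇒  ω_arm = 71/84
scale: ω_arm = 71/84 × 1997 rpm = +1687.9405 rpm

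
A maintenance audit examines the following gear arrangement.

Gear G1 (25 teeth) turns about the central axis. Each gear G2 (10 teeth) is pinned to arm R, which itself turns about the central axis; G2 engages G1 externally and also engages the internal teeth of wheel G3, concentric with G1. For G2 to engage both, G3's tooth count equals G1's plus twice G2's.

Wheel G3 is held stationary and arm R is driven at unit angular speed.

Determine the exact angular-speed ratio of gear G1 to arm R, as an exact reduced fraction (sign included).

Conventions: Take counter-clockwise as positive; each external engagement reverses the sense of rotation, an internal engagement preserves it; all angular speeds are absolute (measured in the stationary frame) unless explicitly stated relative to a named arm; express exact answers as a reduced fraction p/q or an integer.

14/5

planetary set (25T centre, 10T on arm, 45T internal) — Willis relation
ring teeth: 25 + 2·10 = 45
25(ω_sun−ω_arm) = −45(ω_ring−ω_arm),  ω_ring = 0, ω_arm = 1
ω_sun = 1 − (45/25)(0−1) = 14/5
ω_out/ω_in = 14/5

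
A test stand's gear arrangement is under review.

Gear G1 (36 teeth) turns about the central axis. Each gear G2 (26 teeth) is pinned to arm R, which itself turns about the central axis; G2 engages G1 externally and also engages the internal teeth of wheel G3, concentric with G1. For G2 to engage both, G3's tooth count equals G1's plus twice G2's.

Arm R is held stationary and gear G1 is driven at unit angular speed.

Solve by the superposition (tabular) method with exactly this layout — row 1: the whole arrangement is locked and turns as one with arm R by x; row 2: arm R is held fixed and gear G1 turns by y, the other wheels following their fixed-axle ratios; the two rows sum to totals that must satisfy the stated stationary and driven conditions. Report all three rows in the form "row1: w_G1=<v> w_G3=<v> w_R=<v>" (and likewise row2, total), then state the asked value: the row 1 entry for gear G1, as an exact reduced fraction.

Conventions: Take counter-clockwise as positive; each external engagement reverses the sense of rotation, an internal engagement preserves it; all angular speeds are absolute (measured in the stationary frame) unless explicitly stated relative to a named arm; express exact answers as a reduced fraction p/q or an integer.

row1: w_G1=0 w_G3=0 w_R=0
row2: w_G1=1 w_G3=-9/22 w_R=0
total: w_G1=1 w_G3=-9/22 w_R=0
asked value: 0

topology: planetary set — G1 36T / G2 26T / G3 88T, arm = carrier (Willis)
superposition row 1 [locked train]: every member turns x
superposition row 2 [arm held]: sun y, ring −(36/88)·y, arm 0
boundary: total ω_arm = x = 0 and total ω_sun = x + y = 1  ⇒  y = 1, x = 0
row 2 ring = −(36/88)·1 = -9/22
totals (row 1 + row 2): sun 0 + 1 = 1, ring 0 + (-9/22) = -9/22, arm 0 + 0 = 0
asked cell (row1, sun) = 0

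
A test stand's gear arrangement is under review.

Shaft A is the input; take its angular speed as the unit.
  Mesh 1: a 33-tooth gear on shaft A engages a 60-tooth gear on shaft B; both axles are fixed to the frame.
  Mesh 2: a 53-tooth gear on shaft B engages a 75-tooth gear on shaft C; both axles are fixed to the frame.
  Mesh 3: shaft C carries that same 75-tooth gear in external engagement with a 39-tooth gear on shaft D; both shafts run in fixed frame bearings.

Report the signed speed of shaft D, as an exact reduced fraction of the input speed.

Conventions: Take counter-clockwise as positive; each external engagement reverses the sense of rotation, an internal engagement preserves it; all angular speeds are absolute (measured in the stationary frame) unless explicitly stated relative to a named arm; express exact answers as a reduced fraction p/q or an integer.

3-mesh fixed-axis compound train (all bearings frame-fixed)
mesh 1 [33T→60T]: |ω|/ω_in = 1×33/60 = 11/20, sense flips to −
mesh 2 [53T→75T]: |ω|/ω_in = (11/20)×53/75 = 583/1500, sense flips to +
mesh 3 [75T→39T]: |ω|/ω_in = (583/1500)×75/39 = 583/780, sense flips to −
signed output speed (× input speed) = -583/780

-583/780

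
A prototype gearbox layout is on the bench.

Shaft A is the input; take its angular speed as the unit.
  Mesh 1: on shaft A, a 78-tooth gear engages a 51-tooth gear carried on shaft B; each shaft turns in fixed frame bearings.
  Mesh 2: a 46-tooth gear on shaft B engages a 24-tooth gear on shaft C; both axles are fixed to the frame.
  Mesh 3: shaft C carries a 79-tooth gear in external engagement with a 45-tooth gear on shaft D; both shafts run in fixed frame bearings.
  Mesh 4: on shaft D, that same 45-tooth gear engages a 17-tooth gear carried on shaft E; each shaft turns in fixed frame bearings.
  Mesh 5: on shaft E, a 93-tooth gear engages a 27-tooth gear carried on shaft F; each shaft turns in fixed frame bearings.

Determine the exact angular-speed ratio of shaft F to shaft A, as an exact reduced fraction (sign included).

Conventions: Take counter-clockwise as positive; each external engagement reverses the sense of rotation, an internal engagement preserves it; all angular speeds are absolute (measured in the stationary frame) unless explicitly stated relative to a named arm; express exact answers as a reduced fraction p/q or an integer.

-732251/15606

class = fixed-axis compound train [5 meshes; 5 ratios multiply, 5 sense flips]
mesh 1 [78T→51T]: running ratio 26/17, sense −
mesh 2 [46T→24T]: running ratio 299/102, sense +
mesh 3 [79T→45T]: running ratio 23621/4590, sense −
mesh 4 [45T→17T]: running ratio 23621/1734, sense +
mesh 5 [93T→27T]: running ratio 732251/15606, sense −
ω_out/ω_in = -732251/15606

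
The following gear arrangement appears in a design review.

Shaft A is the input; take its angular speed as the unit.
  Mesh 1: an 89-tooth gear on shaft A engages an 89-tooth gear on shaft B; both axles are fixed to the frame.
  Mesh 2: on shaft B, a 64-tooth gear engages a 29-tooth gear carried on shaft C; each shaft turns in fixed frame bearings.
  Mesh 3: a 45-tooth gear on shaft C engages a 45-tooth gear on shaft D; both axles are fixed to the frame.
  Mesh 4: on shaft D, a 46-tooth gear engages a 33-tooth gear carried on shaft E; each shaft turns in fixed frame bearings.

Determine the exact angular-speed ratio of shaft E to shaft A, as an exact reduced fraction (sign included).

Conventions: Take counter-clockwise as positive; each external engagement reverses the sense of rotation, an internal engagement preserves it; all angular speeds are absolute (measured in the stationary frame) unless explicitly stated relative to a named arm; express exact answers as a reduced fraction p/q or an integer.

class = fixed-axis compound train [4 meshes; 4 ratios multiply, 4 sense flips]
mesh 1 [89T→89T]: running ratio 1, sense −
mesh 2 [64T→29T]: running ratio 64/29, sense +
mesh 3 [45T→45T]: running ratio 64/29, sense −
mesh 4 [46T→33T]: running ratio 2944/957, sense +
ω_out/ω_in = 2944/957

2944/957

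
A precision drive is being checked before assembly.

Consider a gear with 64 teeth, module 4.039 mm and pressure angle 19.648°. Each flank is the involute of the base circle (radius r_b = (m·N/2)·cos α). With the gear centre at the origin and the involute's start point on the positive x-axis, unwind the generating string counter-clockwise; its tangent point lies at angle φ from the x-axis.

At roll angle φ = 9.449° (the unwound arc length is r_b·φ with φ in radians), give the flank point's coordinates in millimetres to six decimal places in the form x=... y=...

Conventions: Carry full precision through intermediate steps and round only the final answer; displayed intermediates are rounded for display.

single-mesh involute tooth geometry (64T wheel at module 4.039)
pitch radius r_p = m·N/2 = 4.039·64/2 = 129.248000
base radius r_b = r_p·cos α = 129.248000·cos 19.648° = 121.722677
roll angle φ = 9.449° = 0.16491616 rad
x = r_b·(cos φ + φ·sin φ) = 123.366706
y = r_b·(sin φ − φ·cos φ) = 0.181492

x=123.366706 y=0.181492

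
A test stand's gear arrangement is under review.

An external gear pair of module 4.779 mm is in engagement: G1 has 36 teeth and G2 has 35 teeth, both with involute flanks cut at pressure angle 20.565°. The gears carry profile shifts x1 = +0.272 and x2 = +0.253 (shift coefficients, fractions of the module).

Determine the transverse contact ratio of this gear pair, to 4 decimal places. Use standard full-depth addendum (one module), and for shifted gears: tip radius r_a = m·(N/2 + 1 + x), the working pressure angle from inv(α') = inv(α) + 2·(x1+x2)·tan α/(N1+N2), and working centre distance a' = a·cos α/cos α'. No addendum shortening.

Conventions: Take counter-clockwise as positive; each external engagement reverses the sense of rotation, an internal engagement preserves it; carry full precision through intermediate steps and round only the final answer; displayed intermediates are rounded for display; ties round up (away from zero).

1.5769

class = single-mesh tooth geometry [involute pair 36T × 35T, m = 4.779]
base radii: r_b1 = 80.540187, r_b2 = 78.302959
tip radii: r_a1 = 92.100888, r_a2 = 89.620587
inv(α') = inv(20.565°) + 2·(+0.272+0.253)·tan α/(36+35) = 0.02179973  ⇒  α' = 22.59481°
a' = a·cos α / cos α' = 169.6545·cos 20.565°/cos 22.59481° = 172.048747
action lengths: √(r_a1²−r_b1²) = 44.674958, √(r_a2²−r_b2²) = 43.594680
base pitch p_b = π·m·cos α = 14.056914
CR = (44.674958 + 43.594680 − 172.048747·sin 22.59481°)/14.056914 = 1.576910
contact ratio ≈ 1.5769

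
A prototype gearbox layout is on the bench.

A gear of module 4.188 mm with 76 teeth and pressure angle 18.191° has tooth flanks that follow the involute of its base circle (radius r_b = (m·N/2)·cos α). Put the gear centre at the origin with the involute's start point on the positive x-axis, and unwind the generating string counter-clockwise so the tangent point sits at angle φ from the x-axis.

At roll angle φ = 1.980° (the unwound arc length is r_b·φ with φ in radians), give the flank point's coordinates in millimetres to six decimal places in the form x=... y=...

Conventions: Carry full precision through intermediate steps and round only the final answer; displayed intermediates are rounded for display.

x=151.280409 y=0.002080

topology: single-mesh involute geometry — m = 4.188, N = 76
pitch radius r_p = m·N/2 = 4.188·76/2 = 159.144000
base radius r_b = r_p·cos α = 159.144000·cos 18.191° = 151.190158
roll angle φ = 1.980° = 0.03455752 rad
x = r_b·(cos φ + φ·sin φ) = 151.280409
y = r_b·(sin φ − φ·cos φ) = 0.002080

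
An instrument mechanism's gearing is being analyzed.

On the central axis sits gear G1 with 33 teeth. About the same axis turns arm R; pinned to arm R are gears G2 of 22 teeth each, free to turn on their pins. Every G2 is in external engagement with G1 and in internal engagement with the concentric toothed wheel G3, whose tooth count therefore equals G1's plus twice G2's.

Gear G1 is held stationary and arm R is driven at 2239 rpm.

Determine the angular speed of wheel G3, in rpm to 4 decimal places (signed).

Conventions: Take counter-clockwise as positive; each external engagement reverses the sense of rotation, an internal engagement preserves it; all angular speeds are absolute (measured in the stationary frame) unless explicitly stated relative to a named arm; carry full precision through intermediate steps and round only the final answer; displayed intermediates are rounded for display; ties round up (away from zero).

recognized (axles ride arm R): planetary set, 33/22/77 teeth
normalise by the input: solve with ω_arm = 1, then scale by 2239 rpm
ring teeth: 33 + 2·22 = 77
33(ω_sun−ω_arm) = −77(ω_ring−ω_arm),  ω_sun = 0, ω_arm = 1
ω_ring = 1 − (33/77)(0−1) = 10/7
scale: ω_ring = 10/7 × 2239 rpm = +3198.5714 rpm

+3198.5714 rpm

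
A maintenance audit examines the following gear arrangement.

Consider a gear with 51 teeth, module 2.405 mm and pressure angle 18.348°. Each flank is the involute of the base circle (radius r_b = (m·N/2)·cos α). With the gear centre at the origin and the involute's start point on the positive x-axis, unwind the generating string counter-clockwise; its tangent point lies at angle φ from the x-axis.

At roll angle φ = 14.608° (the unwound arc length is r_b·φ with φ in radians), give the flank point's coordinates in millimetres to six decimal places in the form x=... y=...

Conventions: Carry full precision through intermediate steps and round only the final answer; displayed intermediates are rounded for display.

x=60.071020 y=0.319487

class = single-mesh tooth geometry [base-circle involute, m = 2.405, 51T]
pitch radius r_p = m·N/2 = 2.405·51/2 = 61.327500
base radius r_b = r_p·cos α = 61.327500·cos 18.348° = 58.209738
roll angle φ = 14.608° = 0.25495770 rad
x = r_b·(cos φ + φ·sin φ) = 60.071020
y = r_b·(sin φ − φ·cos φ) = 0.319487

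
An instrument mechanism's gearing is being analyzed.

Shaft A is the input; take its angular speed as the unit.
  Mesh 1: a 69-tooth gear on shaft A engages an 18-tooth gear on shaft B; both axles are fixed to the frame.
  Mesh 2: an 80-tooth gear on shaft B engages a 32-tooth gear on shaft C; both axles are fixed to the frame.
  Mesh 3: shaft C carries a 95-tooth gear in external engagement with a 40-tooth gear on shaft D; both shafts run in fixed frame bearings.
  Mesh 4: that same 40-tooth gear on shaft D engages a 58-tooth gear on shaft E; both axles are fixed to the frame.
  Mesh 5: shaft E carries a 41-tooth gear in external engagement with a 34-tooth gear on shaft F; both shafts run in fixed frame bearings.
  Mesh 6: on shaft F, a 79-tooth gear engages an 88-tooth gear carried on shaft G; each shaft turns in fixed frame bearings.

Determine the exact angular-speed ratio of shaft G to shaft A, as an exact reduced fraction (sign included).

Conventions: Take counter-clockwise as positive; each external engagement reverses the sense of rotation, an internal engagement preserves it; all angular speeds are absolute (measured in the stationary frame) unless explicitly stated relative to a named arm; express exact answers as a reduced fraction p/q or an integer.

35386075/2082432

class = fixed-axis compound train [6 meshes; 6 ratios multiply, 6 sense flips]
mesh 1 [69T→18T]: running ratio 23/6, sense −
mesh 2 [80T→32T]: running ratio 115/12, sense +
mesh 3 [95T→40T]: running ratio 2185/96, sense −
mesh 4 [40T→58T]: running ratio 10925/696, sense +
mesh 5 [41T→34T]: running ratio 447925/23664, sense −
mesh 6 [79T→88T]: running ratio 35386075/2082432, sense +
ω_out/ω_in = 35386075/2082432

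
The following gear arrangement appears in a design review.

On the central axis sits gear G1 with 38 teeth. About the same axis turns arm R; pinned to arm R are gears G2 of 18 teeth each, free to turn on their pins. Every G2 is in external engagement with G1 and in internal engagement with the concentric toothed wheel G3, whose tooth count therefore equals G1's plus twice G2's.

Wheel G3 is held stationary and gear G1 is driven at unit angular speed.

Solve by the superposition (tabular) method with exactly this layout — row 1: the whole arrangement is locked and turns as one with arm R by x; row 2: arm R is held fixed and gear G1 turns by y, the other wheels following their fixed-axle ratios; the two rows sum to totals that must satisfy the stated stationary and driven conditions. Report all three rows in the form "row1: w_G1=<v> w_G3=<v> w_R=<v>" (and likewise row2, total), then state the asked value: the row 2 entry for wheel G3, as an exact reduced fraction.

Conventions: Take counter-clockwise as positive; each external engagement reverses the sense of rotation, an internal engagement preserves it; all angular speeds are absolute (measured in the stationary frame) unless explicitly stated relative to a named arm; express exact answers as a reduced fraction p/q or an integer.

row1: w_G1=19/56 w_G3=19/56 w_R=19/56
row2: w_G1=37/56 w_G3=-19/56 w_R=0
total: w_G1=1 w_G3=0 w_R=19/56
asked value: -19/56

class = planetary set [G3 = 38+2·18 = 74; Willis about the carrier]
row 1 (train locked, turned with arm): all members turn x
row 2 — arm fixed, fixed-axis ratios: sun y, ring −(38/74)·y, arm 0
boundary: total ω_ring = x − (38/74)·y = 0 and total ω_sun = x + y = 1  ⇒  y = 37/56, x = 19/56
row 2 ring = −(38/74)·37/56 = -19/56
totals (row 1 + row 2): sun 19/56 + 37/56 = 1, ring 19/56 + (-19/56) = 0, arm 19/56 + 0 = 19/56
asked cell (row2, ring) = -19/56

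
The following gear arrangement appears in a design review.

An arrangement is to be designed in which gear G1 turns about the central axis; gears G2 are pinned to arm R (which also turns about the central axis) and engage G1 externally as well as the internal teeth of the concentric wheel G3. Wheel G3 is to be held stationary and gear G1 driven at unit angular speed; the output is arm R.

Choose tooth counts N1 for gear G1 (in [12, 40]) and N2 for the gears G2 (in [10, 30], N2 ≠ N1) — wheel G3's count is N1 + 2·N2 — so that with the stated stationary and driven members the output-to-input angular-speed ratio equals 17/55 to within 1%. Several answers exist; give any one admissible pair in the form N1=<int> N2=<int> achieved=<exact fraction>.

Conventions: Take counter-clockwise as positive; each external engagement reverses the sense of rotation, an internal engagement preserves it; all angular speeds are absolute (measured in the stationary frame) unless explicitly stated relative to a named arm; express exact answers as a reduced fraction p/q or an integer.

N1=34 N2=21 achieved=17/55

planetary set to be sized for 17/55 (Willis relation)
Willis with ω_ring = 0: ω_arm/ω_sun = N1/(N1+N3); set equal to 17/55  ⇒  N3/N1 = 1/(17/55) − 1 = 38/17
N3 = N1 + 2·N2  ⇒  N2/N1 = (N3/N1 − 1)/2 = (38/17 − 1)/2 = 21/34
smallest multiple with N1 ≥ 12 and N2 ≥ 10: k = 1  ⇒  N1 = 1·34 = 34, N2 = 1·21 = 21 (N1 ≤ 40, N2 ≤ 30, N2 ≠ N1 ✓), N3 = 34 + 2·21 = 76
check: N1/(N1+N3) with N1 = 34, N3 = 76 gives 17/55; |achieved − target| = 0 ≤ 17/5500 ✓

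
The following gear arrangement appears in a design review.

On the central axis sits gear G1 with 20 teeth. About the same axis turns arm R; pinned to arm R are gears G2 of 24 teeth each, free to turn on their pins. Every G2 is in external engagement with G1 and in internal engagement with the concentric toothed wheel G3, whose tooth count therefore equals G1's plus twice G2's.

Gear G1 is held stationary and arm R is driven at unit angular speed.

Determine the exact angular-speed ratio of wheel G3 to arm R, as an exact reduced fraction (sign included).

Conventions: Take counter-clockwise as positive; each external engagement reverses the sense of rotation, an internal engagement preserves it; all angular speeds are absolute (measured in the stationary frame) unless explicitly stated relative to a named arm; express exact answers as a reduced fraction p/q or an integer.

22/17

topology: planetary set — G1 20T / G2 24T / G3 68T, arm = carrier (Willis)
ring teeth: 20 + 2·24 = 68
20(ω_sun−ω_arm) = −68(ω_ring−ω_arm),  ω_sun = 0, ω_arm = 1
ω_ring = 1 − (20/68)(0−1) = 22/17
ω_out/ω_in = 22/17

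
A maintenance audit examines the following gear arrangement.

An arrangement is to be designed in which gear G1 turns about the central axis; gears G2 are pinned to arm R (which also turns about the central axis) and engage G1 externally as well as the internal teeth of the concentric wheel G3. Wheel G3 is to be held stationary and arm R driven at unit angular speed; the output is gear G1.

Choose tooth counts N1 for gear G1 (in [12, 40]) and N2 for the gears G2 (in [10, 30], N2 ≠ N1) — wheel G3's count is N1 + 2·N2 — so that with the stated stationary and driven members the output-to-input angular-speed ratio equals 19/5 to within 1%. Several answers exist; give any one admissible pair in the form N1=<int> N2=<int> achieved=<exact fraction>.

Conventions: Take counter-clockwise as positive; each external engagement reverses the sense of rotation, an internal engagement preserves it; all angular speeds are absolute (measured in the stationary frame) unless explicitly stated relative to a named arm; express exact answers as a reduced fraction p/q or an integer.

class = planetary set [ratio 19/5 wanted; Willis about the carrier]
Willis with ω_ring = 0: ω_sun/ω_arm = (N1+N3)/N1; set equal to 19/5  ⇒  N3/N1 = 19/5 − 1 = 14/5
N3 = N1 + 2·N2  ⇒  N2/N1 = (N3/N1 − 1)/2 = (14/5 − 1)/2 = 9/10
smallest multiple with N1 ≥ 12 and N2 ≥ 10: k = 2  ⇒  N1 = 2·10 = 20, N2 = 2·9 = 18 (N1 ≤ 40, N2 ≤ 30, N2 ≠ N1 ✓), N3 = 20 + 2·18 = 56
check: (N1+N3)/N1 with N1 = 20, N3 = 56 gives 19/5; |achieved − target| = 0 ≤ 19/500 ✓

N1=20 N2=18 achieved=19/5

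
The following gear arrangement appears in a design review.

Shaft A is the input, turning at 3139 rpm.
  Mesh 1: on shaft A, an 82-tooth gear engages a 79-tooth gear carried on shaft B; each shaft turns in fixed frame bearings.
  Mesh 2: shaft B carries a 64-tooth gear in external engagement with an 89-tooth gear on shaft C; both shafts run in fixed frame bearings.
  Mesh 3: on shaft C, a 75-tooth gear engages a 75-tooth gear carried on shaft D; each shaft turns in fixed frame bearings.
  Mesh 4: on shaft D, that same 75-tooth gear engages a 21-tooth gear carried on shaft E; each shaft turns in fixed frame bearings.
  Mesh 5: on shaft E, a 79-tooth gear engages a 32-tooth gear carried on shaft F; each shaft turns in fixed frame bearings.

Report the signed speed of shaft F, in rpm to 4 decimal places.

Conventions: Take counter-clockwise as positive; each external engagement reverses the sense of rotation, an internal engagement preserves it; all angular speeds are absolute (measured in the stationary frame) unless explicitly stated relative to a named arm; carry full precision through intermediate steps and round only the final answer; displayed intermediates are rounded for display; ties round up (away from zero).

-20657.9454 rpm

recognized (6 fixed axles, 5 meshes): fixed-axis compound train
mesh 1 [82T→79T]: ω = 3139.0000×82/79 = 3258.2025 rpm, sense flips to −
mesh 2 [64T→89T]: ω = 3258.2025×64/89 = 2342.9771 rpm, sense flips to +
mesh 3 [75T→75T]: ω = 2342.9771×75/75 = 2342.9771 rpm, sense flips to −
mesh 4 [75T→21T]: ω = 2342.9771×75/21 = 8367.7754 rpm, sense flips to +
mesh 5 [79T→32T]: ω = 8367.7754×79/32 = 20657.9454 rpm, sense flips to −
signed output speed = -20657.9454 rpm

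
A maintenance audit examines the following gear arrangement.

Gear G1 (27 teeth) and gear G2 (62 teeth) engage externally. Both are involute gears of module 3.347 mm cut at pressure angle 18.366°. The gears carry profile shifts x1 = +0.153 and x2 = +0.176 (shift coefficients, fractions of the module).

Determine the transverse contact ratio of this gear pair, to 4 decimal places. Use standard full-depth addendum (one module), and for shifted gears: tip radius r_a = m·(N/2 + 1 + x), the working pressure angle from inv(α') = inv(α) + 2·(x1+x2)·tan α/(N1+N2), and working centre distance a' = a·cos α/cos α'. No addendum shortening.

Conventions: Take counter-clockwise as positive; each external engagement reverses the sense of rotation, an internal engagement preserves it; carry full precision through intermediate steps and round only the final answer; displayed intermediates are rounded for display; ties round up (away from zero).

single-mesh involute tooth geometry (27T engaging 62T at module 3.347)
base radii: r_b1 = 42.882944, r_b2 = 98.471946
tip radii: r_a1 = 49.043591, r_a2 = 107.693072
inv(α') = inv(18.366°) + 2·(+0.153+0.176)·tan α/(27+62) = 0.01390414  ⇒  α' = 19.55683°
a' = a·cos α / cos α' = 148.9415·cos 18.366°/cos 19.55683° = 150.008915
action lengths: √(r_a1²−r_b1²) = 23.797624, √(r_a2²−r_b2²) = 43.601303
base pitch p_b = π·m·cos α = 9.979314
CR = (23.797624 + 43.601303 − 150.008915·sin 19.55683°)/9.979314 = 1.722031
contact ratio ≈ 1.7220

1.7220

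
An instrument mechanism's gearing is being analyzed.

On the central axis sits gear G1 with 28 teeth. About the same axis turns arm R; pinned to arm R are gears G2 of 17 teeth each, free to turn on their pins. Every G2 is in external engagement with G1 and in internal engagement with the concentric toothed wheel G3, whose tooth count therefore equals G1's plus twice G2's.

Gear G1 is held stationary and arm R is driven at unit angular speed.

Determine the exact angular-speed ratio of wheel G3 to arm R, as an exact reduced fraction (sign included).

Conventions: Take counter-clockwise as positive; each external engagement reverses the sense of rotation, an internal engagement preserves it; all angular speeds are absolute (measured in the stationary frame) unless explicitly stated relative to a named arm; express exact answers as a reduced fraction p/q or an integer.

45/31

planetary set (28T centre, 17T on arm, 62T internal) — Willis relation
ring teeth: 28 + 2·17 = 62
28(ω_sun−ω_arm) = −62(ω_ring−ω_arm),  ω_sun = 0, ω_arm = 1
ω_ring = 1 − (28/62)(0−1) = 45/31
ω_out/ω_in = 45/31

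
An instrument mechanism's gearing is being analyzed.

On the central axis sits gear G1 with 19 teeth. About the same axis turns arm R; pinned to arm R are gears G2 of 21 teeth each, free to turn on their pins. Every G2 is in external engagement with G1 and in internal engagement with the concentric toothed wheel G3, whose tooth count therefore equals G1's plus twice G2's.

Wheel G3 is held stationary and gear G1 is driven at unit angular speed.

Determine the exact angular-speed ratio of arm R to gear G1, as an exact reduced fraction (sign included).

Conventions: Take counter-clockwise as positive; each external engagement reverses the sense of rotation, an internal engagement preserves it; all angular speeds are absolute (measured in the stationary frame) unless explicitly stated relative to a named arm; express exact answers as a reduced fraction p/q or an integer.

recognized (axles ride arm R): planetary set, 19/21/61 teeth
ring teeth: 19 + 2·21 = 61
19(ω_sun−ω_arm) = −61(ω_ring−ω_arm),  ω_ring = 0, ω_sun = 1
19(1−ω_arm) = −61(0−ω_arm)  ⇒  80·ω_arm = 19  ⇒  ω_arm = 19/80
ω_out/ω_in = 19/80

19/80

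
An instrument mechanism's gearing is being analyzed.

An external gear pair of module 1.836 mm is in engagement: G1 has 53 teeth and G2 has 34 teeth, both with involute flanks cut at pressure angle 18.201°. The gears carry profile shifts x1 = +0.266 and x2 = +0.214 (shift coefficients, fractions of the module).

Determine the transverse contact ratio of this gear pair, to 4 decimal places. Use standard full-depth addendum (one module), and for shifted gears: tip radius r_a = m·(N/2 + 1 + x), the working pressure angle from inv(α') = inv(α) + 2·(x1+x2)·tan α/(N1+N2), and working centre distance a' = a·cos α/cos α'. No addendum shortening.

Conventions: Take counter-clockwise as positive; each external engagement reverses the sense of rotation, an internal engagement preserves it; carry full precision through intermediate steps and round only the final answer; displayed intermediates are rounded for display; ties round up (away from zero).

1.7244

class = single-mesh tooth geometry [involute pair 53T × 34T, m = 1.836]
base radii: r_b1 = 46.219675, r_b2 = 29.650358
tip radii: r_a1 = 50.978376, r_a2 = 33.440904
inv(α') = inv(18.201°) + 2·(+0.266+0.214)·tan α/(53+34) = 0.01476340  ⇒  α' = 19.93882°
a' = a·cos α / cos α' = 79.8660·cos 18.201°/cos 19.93882° = 80.707882
action lengths: √(r_a1²−r_b1²) = 21.506661, √(r_a2²−r_b2²) = 15.464487
base pitch p_b = π·m·cos α = 5.479373
CR = (21.506661 + 15.464487 − 80.707882·sin 19.93882°)/5.479373 = 1.724362
contact ratio ≈ 1.7244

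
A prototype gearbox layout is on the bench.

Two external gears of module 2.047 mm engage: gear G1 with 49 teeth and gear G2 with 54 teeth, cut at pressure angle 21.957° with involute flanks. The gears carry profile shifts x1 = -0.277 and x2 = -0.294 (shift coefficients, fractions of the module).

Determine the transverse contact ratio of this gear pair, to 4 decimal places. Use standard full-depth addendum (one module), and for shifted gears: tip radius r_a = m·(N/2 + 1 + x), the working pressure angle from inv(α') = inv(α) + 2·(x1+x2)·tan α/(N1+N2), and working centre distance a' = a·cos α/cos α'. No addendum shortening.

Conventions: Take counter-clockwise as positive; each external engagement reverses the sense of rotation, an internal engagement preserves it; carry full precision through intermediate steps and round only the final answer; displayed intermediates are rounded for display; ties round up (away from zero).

recognized (one external pair, fixed centres): single-mesh tooth geometry, m = 2.047, N1 = 49, N2 = 54
base radii: r_b1 = 46.513748, r_b2 = 51.260048
tip radii: r_a1 = 51.631481, r_a2 = 56.714182
inv(α') = inv(21.957°) + 2·(-0.277-0.294)·tan α/(49+54) = 0.01546163  ⇒  α' = 20.23792°
a' = a·cos α / cos α' = 105.4205·cos 21.957°/cos 20.23792° = 104.207096
action lengths: √(r_a1²−r_b1²) = 22.411629, √(r_a2²−r_b2²) = 24.267383
base pitch p_b = π·m·cos α = 5.964377
CR = (22.411629 + 24.267383 − 104.207096·sin 20.23792°)/5.964377 = 1.782545
contact ratio ≈ 1.7825

1.7825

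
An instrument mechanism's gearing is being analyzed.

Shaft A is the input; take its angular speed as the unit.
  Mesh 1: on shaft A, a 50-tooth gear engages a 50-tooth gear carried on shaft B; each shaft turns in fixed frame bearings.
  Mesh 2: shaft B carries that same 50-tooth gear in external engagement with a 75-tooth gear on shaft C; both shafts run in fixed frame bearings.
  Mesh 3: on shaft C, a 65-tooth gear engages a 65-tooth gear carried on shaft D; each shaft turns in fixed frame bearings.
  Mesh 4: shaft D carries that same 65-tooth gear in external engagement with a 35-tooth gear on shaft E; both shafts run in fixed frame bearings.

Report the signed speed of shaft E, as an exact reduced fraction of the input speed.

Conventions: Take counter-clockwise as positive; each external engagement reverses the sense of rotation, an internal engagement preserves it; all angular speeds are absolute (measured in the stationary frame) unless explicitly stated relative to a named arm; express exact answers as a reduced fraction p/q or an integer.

4-mesh fixed-axis compound train (all bearings frame-fixed)
mesh 1 [50T→50T]: |ω|/ω_in = 1×50/50 = 1, sense flips to −
mesh 2 [50T→75T]: |ω|/ω_in = 1×50/75 = 2/3, sense flips to +
mesh 3 [65T→65T]: |ω|/ω_in = (2/3)×65/65 = 2/3, sense flips to −
mesh 4 [65T→35T]: |ω|/ω_in = (2/3)×65/35 = 26/21, sense flips to +
signed output speed (× input speed) = 26/21

26/21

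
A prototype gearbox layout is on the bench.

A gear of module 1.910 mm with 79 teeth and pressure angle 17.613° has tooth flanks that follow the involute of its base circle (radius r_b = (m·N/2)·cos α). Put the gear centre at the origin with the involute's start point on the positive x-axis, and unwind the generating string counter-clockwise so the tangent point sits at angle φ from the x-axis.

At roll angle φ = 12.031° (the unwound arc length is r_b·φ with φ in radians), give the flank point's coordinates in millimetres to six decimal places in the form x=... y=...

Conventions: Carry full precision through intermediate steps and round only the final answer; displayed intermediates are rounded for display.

class = single-mesh tooth geometry [base-circle involute, m = 1.910, 79T]
pitch radius r_p = m·N/2 = 1.910·79/2 = 75.445000
base radius r_b = r_p·cos α = 75.445000·cos 17.613° = 71.908292
roll angle φ = 12.031° = 0.20998056 rad
x = r_b·(cos φ + φ·sin φ) = 73.476145
y = r_b·(sin φ − φ·cos φ) = 0.220942

x=73.476145 y=0.220942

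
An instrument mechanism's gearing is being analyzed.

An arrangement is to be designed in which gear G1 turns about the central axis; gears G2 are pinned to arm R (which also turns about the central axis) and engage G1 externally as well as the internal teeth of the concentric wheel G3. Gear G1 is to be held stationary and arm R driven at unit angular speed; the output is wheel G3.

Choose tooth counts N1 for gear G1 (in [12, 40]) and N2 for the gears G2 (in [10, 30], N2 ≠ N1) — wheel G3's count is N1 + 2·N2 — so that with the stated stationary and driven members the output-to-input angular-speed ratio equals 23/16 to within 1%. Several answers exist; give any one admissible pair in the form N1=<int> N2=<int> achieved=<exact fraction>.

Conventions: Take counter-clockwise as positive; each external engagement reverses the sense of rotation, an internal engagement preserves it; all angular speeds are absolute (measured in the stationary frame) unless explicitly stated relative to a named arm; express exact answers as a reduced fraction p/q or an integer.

planetary set to be sized for 23/16 (Willis relation)
Willis with ω_sun = 0: ω_ring/ω_arm = (N1+N3)/N3; set equal to 23/16  ⇒  N3/N1 = 1/(23/16 − 1) = 16/7
N3 = N1 + 2·N2  ⇒  N2/N1 = (N3/N1 − 1)/2 = (16/7 − 1)/2 = 9/14
smallest multiple with N1 ≥ 12 and N2 ≥ 10: k = 2  ⇒  N1 = 2·14 = 28, N2 = 2·9 = 18 (N1 ≤ 40, N2 ≤ 30, N2 ≠ N1 ✓), N3 = 28 + 2·18 = 64
check: (N1+N3)/N3 with N1 = 28, N3 = 64 gives 23/16; |achieved − target| = 0 ≤ 23/1600 ✓

N1=28 N2=18 achieved=23/16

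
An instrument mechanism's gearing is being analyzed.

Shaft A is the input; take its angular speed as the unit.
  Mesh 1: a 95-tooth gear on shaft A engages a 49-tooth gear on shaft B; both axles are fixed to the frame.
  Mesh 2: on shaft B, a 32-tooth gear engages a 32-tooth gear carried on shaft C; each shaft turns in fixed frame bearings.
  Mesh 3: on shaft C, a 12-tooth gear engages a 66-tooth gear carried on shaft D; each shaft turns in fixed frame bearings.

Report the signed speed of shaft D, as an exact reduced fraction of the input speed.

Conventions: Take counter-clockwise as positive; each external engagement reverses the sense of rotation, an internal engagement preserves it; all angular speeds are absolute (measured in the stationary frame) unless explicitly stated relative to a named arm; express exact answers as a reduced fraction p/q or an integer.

3-mesh fixed-axis compound train (all bearings frame-fixed)
mesh 1 [95T→49T]: |ω|/ω_in = 1×95/49 = 95/49, sense flips to −
mesh 2 [32T→32T]: |ω|/ω_in = (95/49)×32/32 = 95/49, sense flips to +
mesh 3 [12T→66T]: |ω|/ω_in = (95/49)×12/66 = 190/539, sense flips to −
signed output speed (× input speed) = -190/539

-190/539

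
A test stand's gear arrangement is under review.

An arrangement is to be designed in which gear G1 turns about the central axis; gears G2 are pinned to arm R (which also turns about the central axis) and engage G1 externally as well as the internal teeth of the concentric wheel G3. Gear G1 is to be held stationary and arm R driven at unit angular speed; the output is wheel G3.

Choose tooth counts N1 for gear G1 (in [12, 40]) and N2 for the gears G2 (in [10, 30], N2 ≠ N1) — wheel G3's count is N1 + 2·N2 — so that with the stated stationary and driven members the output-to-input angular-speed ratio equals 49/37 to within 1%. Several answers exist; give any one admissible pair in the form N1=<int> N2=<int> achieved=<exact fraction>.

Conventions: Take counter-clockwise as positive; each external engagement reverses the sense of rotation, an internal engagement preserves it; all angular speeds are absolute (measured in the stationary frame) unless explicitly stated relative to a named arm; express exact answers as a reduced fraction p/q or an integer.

planetary set to be sized for 49/37 (Willis relation)
Willis with ω_sun = 0: ω_ring/ω_arm = (N1+N3)/N3; set equal to 49/37  ⇒  N3/N1 = 1/(49/37 − 1) = 37/12
N3 = N1 + 2·N2  ⇒  N2/N1 = (N3/N1 − 1)/2 = (37/12 − 1)/2 = 25/24
smallest multiple with N1 ≥ 12 and N2 ≥ 10: k = 1  ⇒  N1 = 1·24 = 24, N2 = 1·25 = 25 (N1 ≤ 40, N2 ≤ 30, N2 ≠ N1 ✓), N3 = 24 + 2·25 = 74
check: (N1+N3)/N3 with N1 = 24, N3 = 74 gives 49/37; |achieved − target| = 0 ≤ 49/3700 ✓

N1=24 N2=25 achieved=49/37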